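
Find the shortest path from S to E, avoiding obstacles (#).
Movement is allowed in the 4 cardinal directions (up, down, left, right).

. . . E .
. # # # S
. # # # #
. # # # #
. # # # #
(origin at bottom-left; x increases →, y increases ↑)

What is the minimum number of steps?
2
(one shortest path: (4, 3) → (4, 4) → (3, 4))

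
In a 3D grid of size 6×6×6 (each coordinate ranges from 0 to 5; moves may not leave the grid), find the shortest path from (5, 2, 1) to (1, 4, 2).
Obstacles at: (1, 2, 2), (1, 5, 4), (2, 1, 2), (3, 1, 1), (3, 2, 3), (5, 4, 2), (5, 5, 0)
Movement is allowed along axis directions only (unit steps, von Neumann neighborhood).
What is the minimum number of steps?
7
(one shortest path: (5, 2, 1) → (4, 2, 1) → (3, 2, 1) → (2, 2, 1) → (1, 2, 1) → (1, 3, 1) → (1, 4, 1) → (1, 4, 2))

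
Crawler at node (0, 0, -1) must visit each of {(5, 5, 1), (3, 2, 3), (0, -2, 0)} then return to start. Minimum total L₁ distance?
32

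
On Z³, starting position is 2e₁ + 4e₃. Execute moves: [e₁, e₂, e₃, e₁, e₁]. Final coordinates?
(5, 1, 5)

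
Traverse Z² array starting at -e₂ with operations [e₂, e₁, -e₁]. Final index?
(0, 0)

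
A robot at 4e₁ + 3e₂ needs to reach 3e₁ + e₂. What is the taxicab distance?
3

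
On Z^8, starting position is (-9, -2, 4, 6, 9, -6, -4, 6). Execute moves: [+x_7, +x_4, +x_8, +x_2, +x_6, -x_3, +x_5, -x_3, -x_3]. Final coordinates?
(-9, -1, 1, 7, 10, -5, -3, 7)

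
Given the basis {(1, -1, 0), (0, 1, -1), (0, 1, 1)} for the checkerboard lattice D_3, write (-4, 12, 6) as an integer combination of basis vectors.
-4b₁ + b₂ + 7b₃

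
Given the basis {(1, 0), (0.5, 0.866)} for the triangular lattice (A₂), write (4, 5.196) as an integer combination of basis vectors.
b₁ + 6b₂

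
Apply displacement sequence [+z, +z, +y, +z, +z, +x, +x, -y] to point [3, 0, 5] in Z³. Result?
(5, 0, 9)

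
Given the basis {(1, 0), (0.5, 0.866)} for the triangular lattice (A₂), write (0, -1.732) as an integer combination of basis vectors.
b₁ - 2b₂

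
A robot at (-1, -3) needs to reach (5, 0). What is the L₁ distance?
9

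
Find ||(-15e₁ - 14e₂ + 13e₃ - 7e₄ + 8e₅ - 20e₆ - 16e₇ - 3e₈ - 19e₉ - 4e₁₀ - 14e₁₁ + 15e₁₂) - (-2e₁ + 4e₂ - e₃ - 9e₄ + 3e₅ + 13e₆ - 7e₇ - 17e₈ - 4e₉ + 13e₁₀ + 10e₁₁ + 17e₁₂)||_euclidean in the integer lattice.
56.3738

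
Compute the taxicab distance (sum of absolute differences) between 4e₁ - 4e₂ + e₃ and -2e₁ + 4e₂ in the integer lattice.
15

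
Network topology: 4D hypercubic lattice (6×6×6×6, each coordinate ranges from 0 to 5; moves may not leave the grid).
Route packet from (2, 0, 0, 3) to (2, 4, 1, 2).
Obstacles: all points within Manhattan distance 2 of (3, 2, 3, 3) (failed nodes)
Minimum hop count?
6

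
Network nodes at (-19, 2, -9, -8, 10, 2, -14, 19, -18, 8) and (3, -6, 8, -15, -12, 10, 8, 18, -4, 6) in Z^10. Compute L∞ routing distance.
22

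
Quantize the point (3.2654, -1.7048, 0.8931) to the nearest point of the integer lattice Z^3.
(3, -2, 1)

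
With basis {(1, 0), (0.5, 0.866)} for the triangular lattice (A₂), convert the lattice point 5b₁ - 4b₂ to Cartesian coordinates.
(3, -3.464)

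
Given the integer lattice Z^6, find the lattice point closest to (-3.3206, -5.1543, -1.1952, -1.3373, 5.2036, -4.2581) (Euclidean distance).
(-3, -5, -1, -1, 5, -4)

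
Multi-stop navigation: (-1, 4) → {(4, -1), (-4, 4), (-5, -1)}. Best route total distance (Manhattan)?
18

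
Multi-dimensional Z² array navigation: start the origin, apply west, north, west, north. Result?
(-2, 2)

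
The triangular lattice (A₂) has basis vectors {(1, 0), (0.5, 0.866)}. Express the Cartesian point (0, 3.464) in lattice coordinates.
-2b₁ + 4b₂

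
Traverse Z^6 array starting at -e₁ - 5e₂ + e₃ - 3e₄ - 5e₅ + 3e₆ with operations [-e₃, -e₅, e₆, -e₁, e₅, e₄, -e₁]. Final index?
(-3, -5, 0, -2, -5, 4)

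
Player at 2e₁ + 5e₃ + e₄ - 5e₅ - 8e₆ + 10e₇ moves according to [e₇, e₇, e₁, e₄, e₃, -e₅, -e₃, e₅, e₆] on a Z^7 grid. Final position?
(3, 0, 5, 2, -5, -7, 12)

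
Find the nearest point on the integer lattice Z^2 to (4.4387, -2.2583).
(4, -2)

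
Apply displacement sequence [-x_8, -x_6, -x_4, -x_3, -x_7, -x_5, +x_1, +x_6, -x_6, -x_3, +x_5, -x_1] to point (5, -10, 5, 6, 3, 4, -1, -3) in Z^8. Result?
(5, -10, 3, 5, 3, 3, -2, -4)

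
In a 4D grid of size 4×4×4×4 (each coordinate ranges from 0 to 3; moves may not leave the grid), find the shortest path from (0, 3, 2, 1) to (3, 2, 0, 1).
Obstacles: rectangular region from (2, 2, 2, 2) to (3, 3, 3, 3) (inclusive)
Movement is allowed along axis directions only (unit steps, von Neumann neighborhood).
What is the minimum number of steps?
6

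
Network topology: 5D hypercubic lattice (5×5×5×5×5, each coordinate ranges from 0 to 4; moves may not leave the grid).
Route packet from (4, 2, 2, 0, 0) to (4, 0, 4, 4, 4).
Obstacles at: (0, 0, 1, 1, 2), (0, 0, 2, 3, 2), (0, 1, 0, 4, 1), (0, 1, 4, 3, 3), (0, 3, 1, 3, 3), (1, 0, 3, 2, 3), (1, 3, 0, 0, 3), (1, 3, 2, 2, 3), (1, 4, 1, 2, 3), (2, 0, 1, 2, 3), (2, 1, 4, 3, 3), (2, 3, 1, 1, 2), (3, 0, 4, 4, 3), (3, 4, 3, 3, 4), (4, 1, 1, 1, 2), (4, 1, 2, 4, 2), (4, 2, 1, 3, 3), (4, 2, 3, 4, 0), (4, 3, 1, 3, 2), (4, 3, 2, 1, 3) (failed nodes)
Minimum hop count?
12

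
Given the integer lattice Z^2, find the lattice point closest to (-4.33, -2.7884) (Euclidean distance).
(-4, -3)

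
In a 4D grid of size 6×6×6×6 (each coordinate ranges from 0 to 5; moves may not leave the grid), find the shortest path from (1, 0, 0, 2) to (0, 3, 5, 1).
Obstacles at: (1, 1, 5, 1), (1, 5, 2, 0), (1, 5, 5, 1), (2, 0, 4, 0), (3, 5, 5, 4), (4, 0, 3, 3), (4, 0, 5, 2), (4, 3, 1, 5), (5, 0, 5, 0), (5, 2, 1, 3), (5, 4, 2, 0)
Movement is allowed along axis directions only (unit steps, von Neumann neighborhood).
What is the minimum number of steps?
10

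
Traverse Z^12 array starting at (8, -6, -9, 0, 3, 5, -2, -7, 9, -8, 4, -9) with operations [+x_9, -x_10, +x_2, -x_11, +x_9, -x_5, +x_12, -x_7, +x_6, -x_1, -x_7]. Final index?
(7, -5, -9, 0, 2, 6, -4, -7, 11, -9, 3, -8)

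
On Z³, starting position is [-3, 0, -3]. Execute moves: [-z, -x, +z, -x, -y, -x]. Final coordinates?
(-6, -1, -3)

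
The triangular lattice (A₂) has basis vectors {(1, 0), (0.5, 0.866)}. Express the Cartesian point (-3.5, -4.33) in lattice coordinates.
-b₁ - 5b₂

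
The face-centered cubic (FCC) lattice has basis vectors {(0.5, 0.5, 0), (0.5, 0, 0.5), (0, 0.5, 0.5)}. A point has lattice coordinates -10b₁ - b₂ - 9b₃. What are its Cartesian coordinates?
(-5.5, -9.5, -5)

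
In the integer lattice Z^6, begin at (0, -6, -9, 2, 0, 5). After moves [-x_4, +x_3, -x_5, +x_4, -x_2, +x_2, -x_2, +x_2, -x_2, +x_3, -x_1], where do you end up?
(-1, -7, -7, 2, -1, 5)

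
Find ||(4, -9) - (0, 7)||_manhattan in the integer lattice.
20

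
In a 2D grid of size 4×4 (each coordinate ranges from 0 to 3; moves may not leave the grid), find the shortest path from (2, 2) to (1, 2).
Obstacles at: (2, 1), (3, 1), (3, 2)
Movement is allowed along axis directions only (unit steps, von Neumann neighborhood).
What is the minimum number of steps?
1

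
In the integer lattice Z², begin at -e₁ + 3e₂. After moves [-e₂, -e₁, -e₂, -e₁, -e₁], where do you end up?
(-4, 1)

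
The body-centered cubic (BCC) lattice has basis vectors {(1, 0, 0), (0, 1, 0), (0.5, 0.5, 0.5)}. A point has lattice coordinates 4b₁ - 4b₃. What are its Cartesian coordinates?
(2, -2, -2)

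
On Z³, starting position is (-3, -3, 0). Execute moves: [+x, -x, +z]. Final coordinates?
(-3, -3, 1)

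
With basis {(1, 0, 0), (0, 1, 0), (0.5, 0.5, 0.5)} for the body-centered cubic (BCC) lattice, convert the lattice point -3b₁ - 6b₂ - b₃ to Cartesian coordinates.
(-3.5, -6.5, -0.5)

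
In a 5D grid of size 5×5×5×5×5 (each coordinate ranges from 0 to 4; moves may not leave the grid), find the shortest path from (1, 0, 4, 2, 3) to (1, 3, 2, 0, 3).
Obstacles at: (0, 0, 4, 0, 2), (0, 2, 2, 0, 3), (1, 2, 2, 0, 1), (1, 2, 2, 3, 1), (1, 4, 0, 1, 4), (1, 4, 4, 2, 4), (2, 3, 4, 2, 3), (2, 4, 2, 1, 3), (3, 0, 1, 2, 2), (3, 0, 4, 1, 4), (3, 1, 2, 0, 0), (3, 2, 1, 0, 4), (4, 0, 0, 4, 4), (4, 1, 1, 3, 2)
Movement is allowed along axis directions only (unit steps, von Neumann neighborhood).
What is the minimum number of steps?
7
(one shortest path: (1, 0, 4, 2, 3) → (1, 1, 4, 2, 3) → (1, 2, 4, 2, 3) → (1, 3, 4, 2, 3) → (1, 3, 3, 2, 3) → (1, 3, 2, 2, 3) → (1, 3, 2, 1, 3) → (1, 3, 2, 0, 3))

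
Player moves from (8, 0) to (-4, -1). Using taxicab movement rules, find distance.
13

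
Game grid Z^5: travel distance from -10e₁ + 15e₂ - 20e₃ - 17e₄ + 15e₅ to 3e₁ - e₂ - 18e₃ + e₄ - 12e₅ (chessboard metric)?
27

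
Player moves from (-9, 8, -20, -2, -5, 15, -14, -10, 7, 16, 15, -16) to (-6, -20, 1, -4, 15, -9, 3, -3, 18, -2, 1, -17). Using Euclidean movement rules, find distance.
56.5155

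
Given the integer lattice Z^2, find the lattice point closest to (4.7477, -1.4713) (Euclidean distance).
(5, -1)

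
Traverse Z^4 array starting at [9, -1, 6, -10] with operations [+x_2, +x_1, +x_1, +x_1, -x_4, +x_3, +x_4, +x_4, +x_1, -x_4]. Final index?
(13, 0, 7, -10)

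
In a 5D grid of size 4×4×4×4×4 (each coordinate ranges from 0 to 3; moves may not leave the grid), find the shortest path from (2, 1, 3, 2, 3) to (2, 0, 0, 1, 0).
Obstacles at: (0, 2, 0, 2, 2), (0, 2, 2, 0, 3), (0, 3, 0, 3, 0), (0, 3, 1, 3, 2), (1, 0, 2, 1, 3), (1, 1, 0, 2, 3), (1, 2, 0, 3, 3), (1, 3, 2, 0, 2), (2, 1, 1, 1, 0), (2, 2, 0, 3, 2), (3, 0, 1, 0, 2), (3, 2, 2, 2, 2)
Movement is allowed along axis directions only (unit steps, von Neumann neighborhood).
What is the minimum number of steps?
8
(one shortest path: (2, 1, 3, 2, 3) → (2, 0, 3, 2, 3) → (2, 0, 2, 2, 3) → (2, 0, 1, 2, 3) → (2, 0, 0, 2, 3) → (2, 0, 0, 1, 3) → (2, 0, 0, 1, 2) → (2, 0, 0, 1, 1) → (2, 0, 0, 1, 0))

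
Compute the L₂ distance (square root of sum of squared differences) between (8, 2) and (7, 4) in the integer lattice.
2.23607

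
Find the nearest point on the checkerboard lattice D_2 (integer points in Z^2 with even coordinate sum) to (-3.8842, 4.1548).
(-4, 4)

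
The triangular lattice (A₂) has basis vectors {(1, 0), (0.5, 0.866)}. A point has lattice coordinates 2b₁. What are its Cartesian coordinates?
(2, 0)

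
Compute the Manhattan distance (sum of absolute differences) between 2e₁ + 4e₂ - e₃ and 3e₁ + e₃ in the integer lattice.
7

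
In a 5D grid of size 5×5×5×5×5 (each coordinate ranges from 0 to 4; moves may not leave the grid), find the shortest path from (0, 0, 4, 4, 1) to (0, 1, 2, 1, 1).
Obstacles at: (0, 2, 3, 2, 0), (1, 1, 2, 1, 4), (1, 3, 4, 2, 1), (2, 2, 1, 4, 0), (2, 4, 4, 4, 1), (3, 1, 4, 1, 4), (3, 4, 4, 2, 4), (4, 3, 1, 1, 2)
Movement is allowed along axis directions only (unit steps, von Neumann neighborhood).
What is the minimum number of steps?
6
(one shortest path: (0, 0, 4, 4, 1) → (0, 1, 4, 4, 1) → (0, 1, 3, 4, 1) → (0, 1, 2, 4, 1) → (0, 1, 2, 3, 1) → (0, 1, 2, 2, 1) → (0, 1, 2, 1, 1))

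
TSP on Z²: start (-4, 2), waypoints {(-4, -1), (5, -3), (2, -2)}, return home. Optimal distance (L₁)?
28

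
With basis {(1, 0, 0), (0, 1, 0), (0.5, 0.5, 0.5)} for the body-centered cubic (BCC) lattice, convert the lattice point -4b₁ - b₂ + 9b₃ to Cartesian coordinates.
(0.5, 3.5, 4.5)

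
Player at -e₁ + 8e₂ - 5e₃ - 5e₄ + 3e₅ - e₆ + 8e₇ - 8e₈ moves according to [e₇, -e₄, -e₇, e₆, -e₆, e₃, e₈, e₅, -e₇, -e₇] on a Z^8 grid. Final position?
(-1, 8, -4, -6, 4, -1, 6, -7)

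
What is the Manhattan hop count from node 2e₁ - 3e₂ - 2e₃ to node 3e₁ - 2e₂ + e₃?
5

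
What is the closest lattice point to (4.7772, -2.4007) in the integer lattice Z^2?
(5, -2)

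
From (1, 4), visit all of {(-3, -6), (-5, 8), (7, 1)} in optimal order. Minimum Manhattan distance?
42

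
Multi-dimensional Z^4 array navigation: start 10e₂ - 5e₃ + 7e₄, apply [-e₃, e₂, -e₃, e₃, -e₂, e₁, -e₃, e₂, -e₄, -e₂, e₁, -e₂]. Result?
(2, 9, -7, 6)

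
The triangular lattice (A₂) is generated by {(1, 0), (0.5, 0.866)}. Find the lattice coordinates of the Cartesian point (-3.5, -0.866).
-3b₁ - b₂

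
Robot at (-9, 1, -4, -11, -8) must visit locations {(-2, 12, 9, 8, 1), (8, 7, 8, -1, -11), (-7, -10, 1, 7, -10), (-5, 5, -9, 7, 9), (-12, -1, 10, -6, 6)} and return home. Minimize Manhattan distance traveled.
246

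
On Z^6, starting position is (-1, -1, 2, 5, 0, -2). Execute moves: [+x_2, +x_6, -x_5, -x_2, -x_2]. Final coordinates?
(-1, -2, 2, 5, -1, -1)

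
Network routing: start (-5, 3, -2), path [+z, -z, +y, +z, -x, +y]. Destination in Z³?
(-6, 5, -1)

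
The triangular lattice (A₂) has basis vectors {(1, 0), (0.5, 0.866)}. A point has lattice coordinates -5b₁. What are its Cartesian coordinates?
(-5, 0)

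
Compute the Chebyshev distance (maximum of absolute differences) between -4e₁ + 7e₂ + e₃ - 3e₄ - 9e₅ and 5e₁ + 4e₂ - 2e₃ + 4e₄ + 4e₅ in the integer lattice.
13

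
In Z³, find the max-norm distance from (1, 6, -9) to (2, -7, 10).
19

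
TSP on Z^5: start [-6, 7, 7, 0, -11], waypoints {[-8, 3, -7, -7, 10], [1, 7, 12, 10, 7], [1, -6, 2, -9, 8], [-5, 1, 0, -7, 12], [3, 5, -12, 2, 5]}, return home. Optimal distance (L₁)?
198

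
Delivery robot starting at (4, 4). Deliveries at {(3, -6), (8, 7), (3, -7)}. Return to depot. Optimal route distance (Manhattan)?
38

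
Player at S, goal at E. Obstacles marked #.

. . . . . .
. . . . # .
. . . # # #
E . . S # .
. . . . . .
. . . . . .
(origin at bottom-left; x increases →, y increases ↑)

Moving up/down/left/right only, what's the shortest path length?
3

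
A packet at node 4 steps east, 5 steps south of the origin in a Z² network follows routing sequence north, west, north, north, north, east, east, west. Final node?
(4, -1)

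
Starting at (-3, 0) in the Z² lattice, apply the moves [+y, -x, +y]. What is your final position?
(-4, 2)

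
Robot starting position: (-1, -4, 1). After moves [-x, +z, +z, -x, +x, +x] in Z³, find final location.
(-1, -4, 3)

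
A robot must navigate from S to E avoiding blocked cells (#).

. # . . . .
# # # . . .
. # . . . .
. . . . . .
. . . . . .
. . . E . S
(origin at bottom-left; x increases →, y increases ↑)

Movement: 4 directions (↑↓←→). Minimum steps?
2
(one shortest path: (5, 0) → (4, 0) → (3, 0))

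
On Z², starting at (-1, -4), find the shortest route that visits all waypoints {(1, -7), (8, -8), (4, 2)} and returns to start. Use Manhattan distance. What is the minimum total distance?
38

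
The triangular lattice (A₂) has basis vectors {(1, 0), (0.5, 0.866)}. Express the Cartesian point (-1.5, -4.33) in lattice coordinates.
b₁ - 5b₂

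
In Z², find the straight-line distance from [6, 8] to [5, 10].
2.23607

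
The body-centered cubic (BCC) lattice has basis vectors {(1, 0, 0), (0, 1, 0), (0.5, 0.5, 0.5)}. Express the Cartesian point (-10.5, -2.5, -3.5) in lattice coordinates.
-7b₁ + b₂ - 7b₃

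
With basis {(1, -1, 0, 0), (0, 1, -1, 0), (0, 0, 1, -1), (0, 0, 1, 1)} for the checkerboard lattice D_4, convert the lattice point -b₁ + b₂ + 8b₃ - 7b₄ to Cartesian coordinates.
(-1, 2, 0, -15)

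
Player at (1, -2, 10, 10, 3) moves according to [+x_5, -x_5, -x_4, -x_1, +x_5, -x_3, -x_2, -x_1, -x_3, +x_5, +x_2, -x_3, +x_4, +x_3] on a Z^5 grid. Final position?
(-1, -2, 8, 10, 5)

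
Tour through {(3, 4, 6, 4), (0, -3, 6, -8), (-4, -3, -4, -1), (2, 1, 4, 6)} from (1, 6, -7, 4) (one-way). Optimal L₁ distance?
68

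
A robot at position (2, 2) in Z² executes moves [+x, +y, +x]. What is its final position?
(4, 3)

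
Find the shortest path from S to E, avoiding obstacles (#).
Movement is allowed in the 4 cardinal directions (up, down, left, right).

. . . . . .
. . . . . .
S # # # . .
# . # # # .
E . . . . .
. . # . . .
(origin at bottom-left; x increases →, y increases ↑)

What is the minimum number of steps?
14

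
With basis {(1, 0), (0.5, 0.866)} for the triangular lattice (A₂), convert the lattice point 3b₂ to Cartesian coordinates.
(1.5, 2.598)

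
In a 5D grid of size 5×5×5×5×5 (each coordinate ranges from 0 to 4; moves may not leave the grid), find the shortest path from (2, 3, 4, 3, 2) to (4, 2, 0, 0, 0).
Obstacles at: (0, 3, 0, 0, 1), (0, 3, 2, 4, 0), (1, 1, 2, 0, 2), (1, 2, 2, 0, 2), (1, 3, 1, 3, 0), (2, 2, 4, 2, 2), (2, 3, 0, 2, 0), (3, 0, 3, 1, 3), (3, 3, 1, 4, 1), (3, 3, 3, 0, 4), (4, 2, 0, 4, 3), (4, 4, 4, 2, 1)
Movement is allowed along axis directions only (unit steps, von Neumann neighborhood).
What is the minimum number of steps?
12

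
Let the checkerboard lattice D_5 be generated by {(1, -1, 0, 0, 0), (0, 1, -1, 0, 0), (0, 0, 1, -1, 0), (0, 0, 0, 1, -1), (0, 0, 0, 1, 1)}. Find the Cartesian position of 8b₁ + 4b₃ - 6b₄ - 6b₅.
(8, -8, 4, -16, 0)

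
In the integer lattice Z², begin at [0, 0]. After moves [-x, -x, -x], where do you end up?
(-3, 0)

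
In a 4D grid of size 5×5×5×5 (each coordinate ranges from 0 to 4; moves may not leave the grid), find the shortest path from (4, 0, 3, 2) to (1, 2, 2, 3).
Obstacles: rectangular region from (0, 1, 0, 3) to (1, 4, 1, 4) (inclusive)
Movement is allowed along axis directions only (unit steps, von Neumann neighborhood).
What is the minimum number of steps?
7
(one shortest path: (4, 0, 3, 2) → (3, 0, 3, 2) → (2, 0, 3, 2) → (1, 0, 3, 2) → (1, 1, 3, 2) → (1, 2, 3, 2) → (1, 2, 2, 2) → (1, 2, 2, 3))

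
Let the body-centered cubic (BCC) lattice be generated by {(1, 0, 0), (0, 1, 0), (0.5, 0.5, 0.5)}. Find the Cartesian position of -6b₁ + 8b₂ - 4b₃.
(-8, 6, -2)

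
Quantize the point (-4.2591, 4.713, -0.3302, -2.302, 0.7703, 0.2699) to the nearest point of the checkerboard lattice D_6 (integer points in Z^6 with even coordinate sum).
(-4, 5, 0, -2, 1, 0)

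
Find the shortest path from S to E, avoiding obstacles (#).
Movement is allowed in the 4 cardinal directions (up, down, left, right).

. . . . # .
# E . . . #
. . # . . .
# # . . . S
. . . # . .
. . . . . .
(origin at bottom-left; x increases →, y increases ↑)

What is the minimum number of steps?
6
(one shortest path: (5, 2) → (4, 2) → (3, 2) → (3, 3) → (3, 4) → (2, 4) → (1, 4))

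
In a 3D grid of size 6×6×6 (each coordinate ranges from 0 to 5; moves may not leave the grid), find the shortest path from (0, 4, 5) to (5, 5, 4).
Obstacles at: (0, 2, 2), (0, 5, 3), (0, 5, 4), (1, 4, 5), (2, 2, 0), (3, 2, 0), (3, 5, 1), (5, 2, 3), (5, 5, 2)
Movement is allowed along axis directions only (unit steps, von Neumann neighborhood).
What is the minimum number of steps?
7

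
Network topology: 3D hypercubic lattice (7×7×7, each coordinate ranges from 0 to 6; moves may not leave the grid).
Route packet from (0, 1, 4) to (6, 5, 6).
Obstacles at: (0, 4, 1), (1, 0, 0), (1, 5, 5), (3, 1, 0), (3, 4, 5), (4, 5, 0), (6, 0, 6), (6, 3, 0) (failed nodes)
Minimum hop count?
12
(one shortest path: (0, 1, 4) → (1, 1, 4) → (2, 1, 4) → (3, 1, 4) → (4, 1, 4) → (5, 1, 4) → (6, 1, 4) → (6, 2, 4) → (6, 3, 4) → (6, 4, 4) → (6, 5, 4) → (6, 5, 5) → (6, 5, 6))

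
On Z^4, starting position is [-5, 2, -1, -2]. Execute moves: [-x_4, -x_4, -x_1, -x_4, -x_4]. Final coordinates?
(-6, 2, -1, -6)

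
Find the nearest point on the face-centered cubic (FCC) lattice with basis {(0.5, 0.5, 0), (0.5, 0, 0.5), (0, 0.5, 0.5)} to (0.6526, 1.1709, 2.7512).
(0.5, 1, 2.5)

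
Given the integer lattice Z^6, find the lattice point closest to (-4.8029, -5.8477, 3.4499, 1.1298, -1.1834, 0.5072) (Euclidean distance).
(-5, -6, 3, 1, -1, 1)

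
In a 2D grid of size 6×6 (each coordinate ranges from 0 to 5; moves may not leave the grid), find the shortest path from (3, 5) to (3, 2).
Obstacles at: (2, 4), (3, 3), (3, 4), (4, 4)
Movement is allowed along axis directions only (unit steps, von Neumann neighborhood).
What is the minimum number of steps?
7
(one shortest path: (3, 5) → (2, 5) → (1, 5) → (1, 4) → (1, 3) → (2, 3) → (2, 2) → (3, 2))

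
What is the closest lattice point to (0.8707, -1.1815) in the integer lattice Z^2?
(1, -1)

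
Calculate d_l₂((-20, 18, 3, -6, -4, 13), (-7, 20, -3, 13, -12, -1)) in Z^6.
28.8097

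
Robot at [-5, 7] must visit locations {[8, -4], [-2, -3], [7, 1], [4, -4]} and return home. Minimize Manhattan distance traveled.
48
(one optimal route: (-5, 7) → (-2, -3) → (4, -4) → (8, -4) → (7, 1) → (-5, 7))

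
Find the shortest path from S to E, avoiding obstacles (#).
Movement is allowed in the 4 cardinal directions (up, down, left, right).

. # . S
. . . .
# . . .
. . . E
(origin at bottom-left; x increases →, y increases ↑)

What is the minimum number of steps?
3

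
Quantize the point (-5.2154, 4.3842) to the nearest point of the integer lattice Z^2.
(-5, 4)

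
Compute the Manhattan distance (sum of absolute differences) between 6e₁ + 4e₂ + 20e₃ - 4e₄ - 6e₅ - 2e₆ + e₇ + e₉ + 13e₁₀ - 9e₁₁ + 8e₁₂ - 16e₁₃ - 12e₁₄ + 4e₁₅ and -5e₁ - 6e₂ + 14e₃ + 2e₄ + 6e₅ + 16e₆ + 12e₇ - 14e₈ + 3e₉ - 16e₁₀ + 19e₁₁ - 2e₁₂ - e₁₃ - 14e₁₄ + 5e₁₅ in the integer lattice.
175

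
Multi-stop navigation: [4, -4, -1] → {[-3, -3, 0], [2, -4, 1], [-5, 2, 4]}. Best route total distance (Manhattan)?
22
(one optimal route: (4, -4, -1) → (2, -4, 1) → (-3, -3, 0) → (-5, 2, 4))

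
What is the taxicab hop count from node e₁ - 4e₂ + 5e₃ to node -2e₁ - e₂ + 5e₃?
6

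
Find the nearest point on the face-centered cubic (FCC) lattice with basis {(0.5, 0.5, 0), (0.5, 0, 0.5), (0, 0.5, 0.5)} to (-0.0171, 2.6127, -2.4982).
(0, 2.5, -2.5)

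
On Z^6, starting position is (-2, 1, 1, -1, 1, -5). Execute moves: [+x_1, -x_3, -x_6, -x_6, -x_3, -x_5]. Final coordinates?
(-1, 1, -1, -1, 0, -7)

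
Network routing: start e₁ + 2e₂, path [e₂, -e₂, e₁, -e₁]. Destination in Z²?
(1, 2)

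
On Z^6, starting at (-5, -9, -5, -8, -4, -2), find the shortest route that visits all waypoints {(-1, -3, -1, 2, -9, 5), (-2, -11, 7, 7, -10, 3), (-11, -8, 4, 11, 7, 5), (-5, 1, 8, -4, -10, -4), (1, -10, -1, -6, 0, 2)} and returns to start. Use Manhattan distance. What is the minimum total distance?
198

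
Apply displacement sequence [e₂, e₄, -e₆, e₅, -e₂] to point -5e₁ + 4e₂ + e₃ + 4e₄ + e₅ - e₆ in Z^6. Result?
(-5, 4, 1, 5, 2, -2)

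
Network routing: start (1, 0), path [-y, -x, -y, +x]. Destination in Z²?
(1, -2)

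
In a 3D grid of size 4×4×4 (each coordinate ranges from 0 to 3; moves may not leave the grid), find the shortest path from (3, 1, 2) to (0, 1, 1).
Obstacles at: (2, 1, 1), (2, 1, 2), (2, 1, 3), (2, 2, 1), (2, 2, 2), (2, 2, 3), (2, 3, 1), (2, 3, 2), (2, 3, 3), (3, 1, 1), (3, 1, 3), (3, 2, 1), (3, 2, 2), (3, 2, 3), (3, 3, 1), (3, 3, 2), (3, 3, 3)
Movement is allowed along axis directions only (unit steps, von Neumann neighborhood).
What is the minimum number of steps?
6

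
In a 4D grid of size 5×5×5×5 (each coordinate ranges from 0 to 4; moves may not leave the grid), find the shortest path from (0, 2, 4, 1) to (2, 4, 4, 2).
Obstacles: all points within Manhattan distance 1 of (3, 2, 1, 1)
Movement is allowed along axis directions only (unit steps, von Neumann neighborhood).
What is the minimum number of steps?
5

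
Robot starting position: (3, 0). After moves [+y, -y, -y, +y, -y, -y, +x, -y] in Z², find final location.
(4, -3)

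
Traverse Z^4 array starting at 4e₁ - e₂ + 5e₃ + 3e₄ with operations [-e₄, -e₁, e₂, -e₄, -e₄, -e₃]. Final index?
(3, 0, 4, 0)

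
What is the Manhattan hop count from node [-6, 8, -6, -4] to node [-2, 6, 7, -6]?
21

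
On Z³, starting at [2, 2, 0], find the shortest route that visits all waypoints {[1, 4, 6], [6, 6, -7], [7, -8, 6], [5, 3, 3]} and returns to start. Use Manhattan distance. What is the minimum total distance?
72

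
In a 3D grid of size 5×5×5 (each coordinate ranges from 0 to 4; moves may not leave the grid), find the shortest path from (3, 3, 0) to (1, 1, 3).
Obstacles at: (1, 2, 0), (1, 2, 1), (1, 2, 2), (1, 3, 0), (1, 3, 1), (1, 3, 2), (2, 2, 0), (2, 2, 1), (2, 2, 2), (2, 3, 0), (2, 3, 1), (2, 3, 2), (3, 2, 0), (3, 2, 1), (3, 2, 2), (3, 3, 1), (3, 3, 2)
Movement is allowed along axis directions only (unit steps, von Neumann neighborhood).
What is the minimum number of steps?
9
(one shortest path: (3, 3, 0) → (4, 3, 0) → (4, 2, 0) → (4, 1, 0) → (3, 1, 0) → (2, 1, 0) → (1, 1, 0) → (1, 1, 1) → (1, 1, 2) → (1, 1, 3))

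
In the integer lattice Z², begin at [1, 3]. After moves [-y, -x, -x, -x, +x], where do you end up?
(-1, 2)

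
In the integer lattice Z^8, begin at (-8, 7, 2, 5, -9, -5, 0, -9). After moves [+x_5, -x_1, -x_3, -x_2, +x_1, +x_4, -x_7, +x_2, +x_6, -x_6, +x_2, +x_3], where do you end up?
(-8, 8, 2, 6, -8, -5, -1, -9)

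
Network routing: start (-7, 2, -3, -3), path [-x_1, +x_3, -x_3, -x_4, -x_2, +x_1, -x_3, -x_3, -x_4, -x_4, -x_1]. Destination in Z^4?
(-8, 1, -5, -6)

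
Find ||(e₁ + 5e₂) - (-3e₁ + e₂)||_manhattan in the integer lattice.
8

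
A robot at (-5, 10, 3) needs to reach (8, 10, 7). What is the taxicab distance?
17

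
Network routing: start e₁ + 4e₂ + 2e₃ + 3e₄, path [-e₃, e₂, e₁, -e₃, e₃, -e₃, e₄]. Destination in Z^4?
(2, 5, 0, 4)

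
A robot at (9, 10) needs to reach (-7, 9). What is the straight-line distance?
16.0312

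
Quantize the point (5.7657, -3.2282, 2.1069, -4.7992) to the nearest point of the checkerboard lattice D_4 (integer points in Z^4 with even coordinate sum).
(6, -3, 2, -5)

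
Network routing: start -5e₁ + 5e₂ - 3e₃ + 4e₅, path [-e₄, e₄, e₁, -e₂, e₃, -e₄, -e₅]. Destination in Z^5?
(-4, 4, -2, -1, 3)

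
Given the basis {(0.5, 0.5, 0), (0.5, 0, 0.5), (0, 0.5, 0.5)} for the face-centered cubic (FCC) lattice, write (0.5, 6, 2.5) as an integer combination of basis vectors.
4b₁ - 3b₂ + 8b₃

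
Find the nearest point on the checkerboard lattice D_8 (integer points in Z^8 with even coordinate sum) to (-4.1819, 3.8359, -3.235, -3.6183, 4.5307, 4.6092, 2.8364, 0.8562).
(-4, 4, -3, -4, 4, 5, 3, 1)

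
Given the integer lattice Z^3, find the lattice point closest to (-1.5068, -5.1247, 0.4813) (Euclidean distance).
(-2, -5, 0)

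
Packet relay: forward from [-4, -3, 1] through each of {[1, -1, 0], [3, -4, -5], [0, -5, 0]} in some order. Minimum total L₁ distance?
22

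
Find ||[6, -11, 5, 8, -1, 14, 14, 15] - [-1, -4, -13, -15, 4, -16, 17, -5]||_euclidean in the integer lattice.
47.8017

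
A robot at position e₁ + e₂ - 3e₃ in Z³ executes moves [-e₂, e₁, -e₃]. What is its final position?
(2, 0, -4)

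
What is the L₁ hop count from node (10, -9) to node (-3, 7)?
29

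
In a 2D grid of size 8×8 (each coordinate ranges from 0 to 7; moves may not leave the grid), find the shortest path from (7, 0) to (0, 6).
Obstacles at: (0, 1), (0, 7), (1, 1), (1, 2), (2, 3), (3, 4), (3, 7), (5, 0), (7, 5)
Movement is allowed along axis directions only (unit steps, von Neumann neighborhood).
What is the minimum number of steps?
13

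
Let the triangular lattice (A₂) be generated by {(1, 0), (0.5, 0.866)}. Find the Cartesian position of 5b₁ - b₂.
(4.5, -0.866)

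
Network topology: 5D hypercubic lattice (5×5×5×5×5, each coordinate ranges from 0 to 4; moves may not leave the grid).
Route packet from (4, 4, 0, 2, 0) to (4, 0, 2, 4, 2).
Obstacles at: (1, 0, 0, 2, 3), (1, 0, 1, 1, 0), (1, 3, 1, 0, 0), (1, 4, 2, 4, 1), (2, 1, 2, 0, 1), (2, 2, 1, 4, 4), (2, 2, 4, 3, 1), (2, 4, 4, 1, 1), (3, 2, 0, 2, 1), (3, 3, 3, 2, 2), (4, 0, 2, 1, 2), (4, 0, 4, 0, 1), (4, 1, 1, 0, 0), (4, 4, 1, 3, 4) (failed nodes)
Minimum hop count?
10
(one shortest path: (4, 4, 0, 2, 0) → (4, 3, 0, 2, 0) → (4, 2, 0, 2, 0) → (4, 1, 0, 2, 0) → (4, 0, 0, 2, 0) → (4, 0, 1, 2, 0) → (4, 0, 2, 2, 0) → (4, 0, 2, 3, 0) → (4, 0, 2, 4, 0) → (4, 0, 2, 4, 1) → (4, 0, 2, 4, 2))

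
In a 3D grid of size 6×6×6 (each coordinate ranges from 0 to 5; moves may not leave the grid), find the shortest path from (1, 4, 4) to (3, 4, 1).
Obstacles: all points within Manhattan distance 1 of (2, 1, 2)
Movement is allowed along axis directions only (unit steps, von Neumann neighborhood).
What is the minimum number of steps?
5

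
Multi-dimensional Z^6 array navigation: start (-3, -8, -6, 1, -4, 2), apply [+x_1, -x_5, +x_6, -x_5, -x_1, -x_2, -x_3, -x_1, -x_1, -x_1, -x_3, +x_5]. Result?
(-6, -9, -8, 1, -5, 3)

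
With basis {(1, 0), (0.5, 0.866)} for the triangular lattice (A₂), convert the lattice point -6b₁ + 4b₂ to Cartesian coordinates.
(-4, 3.464)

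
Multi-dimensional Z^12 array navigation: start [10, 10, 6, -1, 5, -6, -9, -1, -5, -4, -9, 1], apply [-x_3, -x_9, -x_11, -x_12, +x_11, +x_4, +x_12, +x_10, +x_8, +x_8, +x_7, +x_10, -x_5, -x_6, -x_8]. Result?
(10, 10, 5, 0, 4, -7, -8, 0, -6, -2, -9, 1)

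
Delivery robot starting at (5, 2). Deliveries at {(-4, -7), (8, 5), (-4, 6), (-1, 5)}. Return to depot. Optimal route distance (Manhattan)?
50
(one optimal route: (5, 2) → (-4, -7) → (-4, 6) → (-1, 5) → (8, 5) → (5, 2))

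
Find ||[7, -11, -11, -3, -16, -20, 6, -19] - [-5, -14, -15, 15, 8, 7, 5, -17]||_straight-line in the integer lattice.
42.4617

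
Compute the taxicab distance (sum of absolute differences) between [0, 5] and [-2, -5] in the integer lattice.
12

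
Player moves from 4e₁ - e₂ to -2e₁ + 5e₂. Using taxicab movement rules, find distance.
12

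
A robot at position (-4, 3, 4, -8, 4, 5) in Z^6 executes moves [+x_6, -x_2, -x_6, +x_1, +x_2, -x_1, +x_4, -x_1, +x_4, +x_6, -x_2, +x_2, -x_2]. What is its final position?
(-5, 2, 4, -6, 4, 6)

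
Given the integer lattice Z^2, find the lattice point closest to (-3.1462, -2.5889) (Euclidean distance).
(-3, -3)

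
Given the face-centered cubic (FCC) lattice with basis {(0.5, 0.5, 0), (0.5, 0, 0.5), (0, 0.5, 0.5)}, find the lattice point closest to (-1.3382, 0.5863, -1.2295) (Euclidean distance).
(-1.5, 0.5, -1)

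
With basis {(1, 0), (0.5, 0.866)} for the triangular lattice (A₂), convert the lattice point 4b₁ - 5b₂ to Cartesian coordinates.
(1.5, -4.33)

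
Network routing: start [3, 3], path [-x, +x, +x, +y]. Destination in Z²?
(4, 4)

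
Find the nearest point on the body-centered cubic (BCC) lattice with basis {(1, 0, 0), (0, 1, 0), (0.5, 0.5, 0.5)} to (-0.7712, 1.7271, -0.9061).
(-1, 2, -1)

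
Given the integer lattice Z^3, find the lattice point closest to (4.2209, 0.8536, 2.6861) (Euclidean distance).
(4, 1, 3)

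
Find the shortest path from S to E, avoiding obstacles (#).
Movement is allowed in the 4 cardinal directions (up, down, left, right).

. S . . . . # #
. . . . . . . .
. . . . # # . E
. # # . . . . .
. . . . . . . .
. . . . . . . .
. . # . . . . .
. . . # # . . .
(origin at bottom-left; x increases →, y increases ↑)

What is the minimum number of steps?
8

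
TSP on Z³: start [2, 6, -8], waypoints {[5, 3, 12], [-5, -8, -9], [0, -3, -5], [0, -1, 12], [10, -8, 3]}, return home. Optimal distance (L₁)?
116
(one optimal route: (2, 6, -8) → (5, 3, 12) → (0, -1, 12) → (10, -8, 3) → (-5, -8, -9) → (0, -3, -5) → (2, 6, -8))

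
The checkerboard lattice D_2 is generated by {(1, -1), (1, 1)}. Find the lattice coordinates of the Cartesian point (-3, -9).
3b₁ - 6b₂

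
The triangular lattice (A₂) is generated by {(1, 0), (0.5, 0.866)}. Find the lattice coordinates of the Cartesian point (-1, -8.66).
4b₁ - 10b₂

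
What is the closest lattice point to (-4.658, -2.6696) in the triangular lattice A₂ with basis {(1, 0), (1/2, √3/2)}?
(-4.5, -2.598)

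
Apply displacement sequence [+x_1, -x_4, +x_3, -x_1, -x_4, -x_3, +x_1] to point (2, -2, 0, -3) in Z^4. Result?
(3, -2, 0, -5)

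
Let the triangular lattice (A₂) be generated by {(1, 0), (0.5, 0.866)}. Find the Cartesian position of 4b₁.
(4, 0)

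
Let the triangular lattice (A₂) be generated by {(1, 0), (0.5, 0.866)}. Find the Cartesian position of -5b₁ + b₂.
(-4.5, 0.866)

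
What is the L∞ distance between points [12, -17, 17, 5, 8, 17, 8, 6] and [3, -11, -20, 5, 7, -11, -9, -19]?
37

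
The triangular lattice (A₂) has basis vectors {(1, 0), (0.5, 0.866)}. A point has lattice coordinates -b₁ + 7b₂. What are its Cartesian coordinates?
(2.5, 6.062)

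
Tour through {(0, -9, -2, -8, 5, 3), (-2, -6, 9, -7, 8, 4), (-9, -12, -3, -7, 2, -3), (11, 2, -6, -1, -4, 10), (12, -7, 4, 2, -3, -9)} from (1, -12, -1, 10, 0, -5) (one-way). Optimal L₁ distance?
173
(one optimal route: (1, -12, -1, 10, 0, -5) → (-9, -12, -3, -7, 2, -3) → (0, -9, -2, -8, 5, 3) → (-2, -6, 9, -7, 8, 4) → (12, -7, 4, 2, -3, -9) → (11, 2, -6, -1, -4, 10))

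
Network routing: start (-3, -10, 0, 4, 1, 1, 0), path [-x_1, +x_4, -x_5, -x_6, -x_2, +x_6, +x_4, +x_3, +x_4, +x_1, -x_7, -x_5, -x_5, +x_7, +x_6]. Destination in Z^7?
(-3, -11, 1, 7, -2, 2, 0)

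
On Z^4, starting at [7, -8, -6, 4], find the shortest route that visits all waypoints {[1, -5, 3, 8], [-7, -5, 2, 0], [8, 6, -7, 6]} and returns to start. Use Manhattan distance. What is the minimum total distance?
94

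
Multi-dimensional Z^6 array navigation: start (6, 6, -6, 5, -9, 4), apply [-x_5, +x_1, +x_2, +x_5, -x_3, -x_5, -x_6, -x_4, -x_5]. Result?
(7, 7, -7, 4, -11, 3)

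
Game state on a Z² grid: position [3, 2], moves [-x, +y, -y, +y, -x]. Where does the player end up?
(1, 3)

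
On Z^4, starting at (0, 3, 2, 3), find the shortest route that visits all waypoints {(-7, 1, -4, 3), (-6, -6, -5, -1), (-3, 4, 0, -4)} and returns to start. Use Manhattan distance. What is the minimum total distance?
62
(one optimal route: (0, 3, 2, 3) → (-7, 1, -4, 3) → (-6, -6, -5, -1) → (-3, 4, 0, -4) → (0, 3, 2, 3))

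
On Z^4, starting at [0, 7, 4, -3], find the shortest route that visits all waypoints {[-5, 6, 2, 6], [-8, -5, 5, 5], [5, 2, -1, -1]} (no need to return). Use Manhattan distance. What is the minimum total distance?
59
(one optimal route: (0, 7, 4, -3) → (5, 2, -1, -1) → (-5, 6, 2, 6) → (-8, -5, 5, 5))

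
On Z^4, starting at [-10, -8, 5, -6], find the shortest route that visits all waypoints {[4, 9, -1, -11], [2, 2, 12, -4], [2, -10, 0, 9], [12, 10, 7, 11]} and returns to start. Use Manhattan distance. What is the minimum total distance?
172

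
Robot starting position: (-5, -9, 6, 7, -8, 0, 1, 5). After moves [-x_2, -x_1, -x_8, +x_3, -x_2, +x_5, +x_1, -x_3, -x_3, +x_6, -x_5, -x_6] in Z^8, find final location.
(-5, -11, 5, 7, -8, 0, 1, 4)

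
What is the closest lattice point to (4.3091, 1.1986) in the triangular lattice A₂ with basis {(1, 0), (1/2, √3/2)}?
(4.5, 0.866)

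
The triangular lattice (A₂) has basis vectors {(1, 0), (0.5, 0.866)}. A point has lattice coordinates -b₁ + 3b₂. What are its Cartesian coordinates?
(0.5, 2.598)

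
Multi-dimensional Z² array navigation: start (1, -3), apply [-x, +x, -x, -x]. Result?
(-1, -3)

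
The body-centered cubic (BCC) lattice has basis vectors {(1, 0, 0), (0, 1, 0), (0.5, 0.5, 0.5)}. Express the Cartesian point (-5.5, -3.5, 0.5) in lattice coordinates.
-6b₁ - 4b₂ + b₃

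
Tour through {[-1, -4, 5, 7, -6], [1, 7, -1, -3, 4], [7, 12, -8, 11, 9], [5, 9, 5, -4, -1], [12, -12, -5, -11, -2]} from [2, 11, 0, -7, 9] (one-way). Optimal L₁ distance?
175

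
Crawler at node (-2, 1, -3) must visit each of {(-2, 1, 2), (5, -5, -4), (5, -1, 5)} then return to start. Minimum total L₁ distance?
44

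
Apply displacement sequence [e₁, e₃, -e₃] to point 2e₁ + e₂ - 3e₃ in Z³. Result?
(3, 1, -3)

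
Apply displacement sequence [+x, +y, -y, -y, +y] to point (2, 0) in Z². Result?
(3, 0)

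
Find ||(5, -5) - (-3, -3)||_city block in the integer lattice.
10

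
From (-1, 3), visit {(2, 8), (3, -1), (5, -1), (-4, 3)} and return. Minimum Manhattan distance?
36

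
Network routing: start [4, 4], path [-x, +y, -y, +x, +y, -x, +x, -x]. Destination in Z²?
(3, 5)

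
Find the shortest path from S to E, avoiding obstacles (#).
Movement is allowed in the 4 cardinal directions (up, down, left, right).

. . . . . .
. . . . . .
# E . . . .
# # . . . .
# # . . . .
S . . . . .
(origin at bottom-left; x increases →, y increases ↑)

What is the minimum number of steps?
6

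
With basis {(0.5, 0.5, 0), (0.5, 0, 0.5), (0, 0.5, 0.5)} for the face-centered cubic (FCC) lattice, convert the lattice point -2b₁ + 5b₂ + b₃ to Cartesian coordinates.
(1.5, -0.5, 3)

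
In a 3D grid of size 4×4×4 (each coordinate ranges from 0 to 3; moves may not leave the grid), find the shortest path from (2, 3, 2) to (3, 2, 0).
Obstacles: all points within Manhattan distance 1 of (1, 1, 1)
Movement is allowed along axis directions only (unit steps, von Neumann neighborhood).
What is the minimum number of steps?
4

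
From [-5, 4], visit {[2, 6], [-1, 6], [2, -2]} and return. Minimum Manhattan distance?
30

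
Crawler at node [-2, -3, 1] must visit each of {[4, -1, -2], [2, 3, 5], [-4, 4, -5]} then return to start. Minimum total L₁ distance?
56
(one optimal route: (-2, -3, 1) → (4, -1, -2) → (2, 3, 5) → (-4, 4, -5) → (-2, -3, 1))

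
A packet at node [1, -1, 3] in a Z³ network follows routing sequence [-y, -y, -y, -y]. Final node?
(1, -5, 3)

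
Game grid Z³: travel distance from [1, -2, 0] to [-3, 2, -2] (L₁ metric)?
10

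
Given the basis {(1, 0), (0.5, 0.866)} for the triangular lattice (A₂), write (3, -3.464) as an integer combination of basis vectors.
5b₁ - 4b₂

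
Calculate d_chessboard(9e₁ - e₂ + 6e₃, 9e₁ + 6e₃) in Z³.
1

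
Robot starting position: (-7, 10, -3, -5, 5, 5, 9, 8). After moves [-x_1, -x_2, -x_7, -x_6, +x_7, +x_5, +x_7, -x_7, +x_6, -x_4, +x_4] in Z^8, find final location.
(-8, 9, -3, -5, 6, 5, 9, 8)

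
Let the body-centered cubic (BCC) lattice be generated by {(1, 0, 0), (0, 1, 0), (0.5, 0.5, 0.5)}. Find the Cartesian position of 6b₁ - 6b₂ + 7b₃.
(9.5, -2.5, 3.5)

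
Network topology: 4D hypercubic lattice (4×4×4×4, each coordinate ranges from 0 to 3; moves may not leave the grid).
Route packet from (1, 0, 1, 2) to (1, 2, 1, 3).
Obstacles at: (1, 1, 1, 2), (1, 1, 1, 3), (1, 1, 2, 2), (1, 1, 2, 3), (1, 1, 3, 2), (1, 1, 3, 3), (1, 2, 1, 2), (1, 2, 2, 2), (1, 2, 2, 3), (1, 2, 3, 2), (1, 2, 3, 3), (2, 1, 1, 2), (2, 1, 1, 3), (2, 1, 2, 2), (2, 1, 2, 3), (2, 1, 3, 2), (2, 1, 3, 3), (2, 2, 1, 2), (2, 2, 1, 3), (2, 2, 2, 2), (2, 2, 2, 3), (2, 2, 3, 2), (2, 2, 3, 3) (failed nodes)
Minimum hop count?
5
(one shortest path: (1, 0, 1, 2) → (0, 0, 1, 2) → (0, 1, 1, 2) → (0, 2, 1, 2) → (0, 2, 1, 3) → (1, 2, 1, 3))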